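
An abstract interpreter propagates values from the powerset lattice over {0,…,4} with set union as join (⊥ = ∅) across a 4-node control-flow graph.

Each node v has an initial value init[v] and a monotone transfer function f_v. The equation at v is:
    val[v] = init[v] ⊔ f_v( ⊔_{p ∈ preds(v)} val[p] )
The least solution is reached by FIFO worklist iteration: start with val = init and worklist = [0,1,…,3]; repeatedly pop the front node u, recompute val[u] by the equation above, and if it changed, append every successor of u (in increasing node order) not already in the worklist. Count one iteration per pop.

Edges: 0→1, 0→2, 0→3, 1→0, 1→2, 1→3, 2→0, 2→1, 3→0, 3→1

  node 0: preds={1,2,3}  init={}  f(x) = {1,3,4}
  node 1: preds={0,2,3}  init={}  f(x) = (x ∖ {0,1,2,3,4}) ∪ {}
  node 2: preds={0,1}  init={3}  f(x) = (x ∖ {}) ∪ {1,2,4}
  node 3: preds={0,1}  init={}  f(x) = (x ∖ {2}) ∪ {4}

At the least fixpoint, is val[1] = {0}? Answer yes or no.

Trace (6 dequeues):
  [1] u=0 | in {3} | out {1,3,4} | prev {} | push {}
  [2] u=1 | in {1,3,4} | out {} | ==
  [3] u=2 | in {1,3,4} | out {1,2,3,4} | prev {3} | push {0,1}
  [4] u=3 | in {1,3,4} | out {1,3,4} | prev {} | push {}
  [5] u=0 | in {1,2,3,4} | out {1,3,4} | ==
  [6] u=1 | in {1,2,3,4} | out {} | ==

Converged values:
  [0] {1,3,4}
  [1] {}
  [2] {1,2,3,4}
  [3] {1,3,4}

no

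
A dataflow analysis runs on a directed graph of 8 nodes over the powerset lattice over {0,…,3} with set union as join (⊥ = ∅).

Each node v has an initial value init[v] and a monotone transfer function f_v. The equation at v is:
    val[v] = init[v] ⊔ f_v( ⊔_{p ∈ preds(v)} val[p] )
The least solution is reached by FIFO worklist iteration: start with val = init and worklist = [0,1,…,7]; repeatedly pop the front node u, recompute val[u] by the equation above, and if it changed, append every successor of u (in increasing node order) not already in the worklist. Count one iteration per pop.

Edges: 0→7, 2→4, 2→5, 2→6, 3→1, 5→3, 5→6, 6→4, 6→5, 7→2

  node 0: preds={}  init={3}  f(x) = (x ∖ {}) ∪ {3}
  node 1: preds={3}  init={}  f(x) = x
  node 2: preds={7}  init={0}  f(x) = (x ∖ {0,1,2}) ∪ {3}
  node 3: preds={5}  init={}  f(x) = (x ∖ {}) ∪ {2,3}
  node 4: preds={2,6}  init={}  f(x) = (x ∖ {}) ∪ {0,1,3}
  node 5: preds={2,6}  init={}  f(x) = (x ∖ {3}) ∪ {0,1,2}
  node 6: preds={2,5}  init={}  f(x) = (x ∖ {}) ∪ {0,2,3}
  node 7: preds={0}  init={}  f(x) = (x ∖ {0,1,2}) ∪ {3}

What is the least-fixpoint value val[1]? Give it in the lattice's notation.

Iteration log — 14 steps:
  step 1. node 0  ⊔preds={}  new={3}  stable
  step 2. node 1  ⊔preds={}  new={}  stable
  step 3. node 2  ⊔preds={}  new={0,3}  old={0}  +wl: 
  step 4. node 3  ⊔preds={}  new={2,3}  old={}  +wl: 1
  step 5. node 4  ⊔preds={0,3}  new={0,1,3}  old={}  +wl: 
  step 6. node 5  ⊔preds={0,3}  new={0,1,2}  old={}  +wl: 3
  step 7. node 6  ⊔preds={0,1,2,3}  new={0,1,2,3}  old={}  +wl: 4,5
  step 8. node 7  ⊔preds={3}  new={3}  old={}  +wl: 2
  step 9. node 1  ⊔preds={2,3}  new={2,3}  old={}  +wl: 
  step 10. node 3  ⊔preds={0,1,2}  new={0,1,2,3}  old={2,3}  +wl: 1
  step 11. node 4  ⊔preds={0,1,2,3}  new={0,1,2,3}  old={0,1,3}  +wl: 
  step 12. node 5  ⊔preds={0,1,2,3}  new={0,1,2}  stable
  step 13. node 2  ⊔preds={3}  new={0,3}  stable
  step 14. node 1  ⊔preds={0,1,2,3}  new={0,1,2,3}  old={2,3}  +wl: 

Least fixpoint reached:
  node 0: {3}
  node 1: {0,1,2,3}
  node 2: {0,3}
  node 3: {0,1,2,3}
  node 4: {0,1,2,3}
  node 5: {0,1,2}
  node 6: {0,1,2,3}
  node 7: {3}

{0,1,2,3}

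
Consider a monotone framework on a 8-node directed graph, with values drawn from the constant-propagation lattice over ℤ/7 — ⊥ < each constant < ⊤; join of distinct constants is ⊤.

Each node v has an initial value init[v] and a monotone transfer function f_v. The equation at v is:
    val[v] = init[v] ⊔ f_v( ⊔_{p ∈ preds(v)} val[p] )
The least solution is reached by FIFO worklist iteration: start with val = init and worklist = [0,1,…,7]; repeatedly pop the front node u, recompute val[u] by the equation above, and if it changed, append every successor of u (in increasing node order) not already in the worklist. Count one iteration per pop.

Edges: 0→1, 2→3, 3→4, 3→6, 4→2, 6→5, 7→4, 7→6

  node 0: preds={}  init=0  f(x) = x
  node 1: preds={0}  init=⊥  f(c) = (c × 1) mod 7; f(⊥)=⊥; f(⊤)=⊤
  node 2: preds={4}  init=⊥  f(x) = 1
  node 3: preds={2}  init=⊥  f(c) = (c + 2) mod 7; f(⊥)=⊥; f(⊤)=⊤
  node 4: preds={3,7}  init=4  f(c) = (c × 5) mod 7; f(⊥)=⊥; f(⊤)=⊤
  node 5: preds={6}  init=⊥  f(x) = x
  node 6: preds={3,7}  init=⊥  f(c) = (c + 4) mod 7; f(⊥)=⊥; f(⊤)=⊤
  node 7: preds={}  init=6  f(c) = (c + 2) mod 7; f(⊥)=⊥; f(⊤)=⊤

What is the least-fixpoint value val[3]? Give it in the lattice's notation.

3

Trace (10 dequeues):
  [1] u=0 | in ⊥ | out 0 | ==
  [2] u=1 | in 0 | out 0 | prev ⊥ | push {}
  [3] u=2 | in 4 | out 1 | prev ⊥ | push {}
  [4] u=3 | in 1 | out 3 | prev ⊥ | push {}
  [5] u=4 | in ⊤ | out ⊤ | prev 4 | push {2}
  [6] u=5 | in ⊥ | out ⊥ | ==
  [7] u=6 | in ⊤ | out ⊤ | prev ⊥ | push {5}
  [8] u=7 | in ⊥ | out 6 | ==
  [9] u=2 | in ⊤ | out 1 | ==
  [10] u=5 | in ⊤ | out ⊤ | prev ⊥ | push {}

Converged values:
  [0] 0
  [1] 0
  [2] 1
  [3] 3
  [4] ⊤
  [5] ⊤
  [6] ⊤
  [7] 6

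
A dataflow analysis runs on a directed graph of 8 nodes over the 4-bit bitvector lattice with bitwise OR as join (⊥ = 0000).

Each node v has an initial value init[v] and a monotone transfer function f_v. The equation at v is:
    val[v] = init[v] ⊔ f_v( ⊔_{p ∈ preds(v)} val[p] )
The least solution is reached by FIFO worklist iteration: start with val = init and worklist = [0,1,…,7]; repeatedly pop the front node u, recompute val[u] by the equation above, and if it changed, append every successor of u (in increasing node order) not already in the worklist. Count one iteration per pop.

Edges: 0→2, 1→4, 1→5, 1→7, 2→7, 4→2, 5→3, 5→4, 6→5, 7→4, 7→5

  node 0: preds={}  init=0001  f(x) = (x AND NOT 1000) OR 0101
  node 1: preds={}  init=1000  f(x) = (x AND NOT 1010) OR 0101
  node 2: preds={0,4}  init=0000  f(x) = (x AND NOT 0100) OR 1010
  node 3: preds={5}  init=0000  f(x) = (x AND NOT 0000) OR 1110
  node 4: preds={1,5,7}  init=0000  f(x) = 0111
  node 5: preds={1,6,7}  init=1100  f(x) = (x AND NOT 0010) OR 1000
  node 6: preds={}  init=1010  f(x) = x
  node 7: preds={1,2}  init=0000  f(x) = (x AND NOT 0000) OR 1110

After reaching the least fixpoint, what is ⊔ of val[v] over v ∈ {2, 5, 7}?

Worklist (12 pops):
  #1 pop 0: in=0000 → 0101 (was 0001); enqueue []
  #2 pop 1: in=0000 → 1101 (was 1000); enqueue []
  #3 pop 2: in=0101 → 1011 (was 0000); enqueue []
  #4 pop 3: in=1100 → 1110 (was 0000); enqueue []
  #5 pop 4: in=1101 → 0111 (was 0000); enqueue [2]
  #6 pop 5: in=1111 → 1101 (was 1100); enqueue [3,4]
  #7 pop 6: in=0000 → 1010 (no change)
  #8 pop 7: in=1111 → 1111 (was 0000); enqueue [5]
  #9 pop 2: in=0111 → 1011 (no change)
  #10 pop 3: in=1101 → 1111 (was 1110); enqueue []
  #11 pop 4: in=1111 → 0111 (no change)
  #12 pop 5: in=1111 → 1101 (no change)

Fixpoint:
  val[0] = 0101
  val[1] = 1101
  val[2] = 1011
  val[3] = 1111
  val[4] = 0111
  val[5] = 1101
  val[6] = 1010
  val[7] = 1111

1111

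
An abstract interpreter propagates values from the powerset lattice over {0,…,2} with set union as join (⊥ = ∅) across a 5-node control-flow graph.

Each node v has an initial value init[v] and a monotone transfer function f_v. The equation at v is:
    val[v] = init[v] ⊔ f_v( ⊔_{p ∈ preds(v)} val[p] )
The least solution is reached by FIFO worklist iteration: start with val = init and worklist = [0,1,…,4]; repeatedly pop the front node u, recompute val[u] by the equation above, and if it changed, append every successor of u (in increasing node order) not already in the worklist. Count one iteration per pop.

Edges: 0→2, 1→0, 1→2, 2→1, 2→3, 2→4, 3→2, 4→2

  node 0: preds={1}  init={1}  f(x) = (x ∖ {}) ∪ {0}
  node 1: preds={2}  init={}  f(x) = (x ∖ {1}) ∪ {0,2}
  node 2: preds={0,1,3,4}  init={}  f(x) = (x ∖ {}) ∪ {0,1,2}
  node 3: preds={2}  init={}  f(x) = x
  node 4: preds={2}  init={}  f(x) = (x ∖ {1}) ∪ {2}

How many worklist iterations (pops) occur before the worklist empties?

8

Trace (8 dequeues):
  [1] u=0 | in {} | out {0,1} | prev {1} | push {}
  [2] u=1 | in {} | out {0,2} | prev {} | push {0}
  [3] u=2 | in {0,1,2} | out {0,1,2} | prev {} | push {1}
  [4] u=3 | in {0,1,2} | out {0,1,2} | prev {} | push {2}
  [5] u=4 | in {0,1,2} | out {0,2} | prev {} | push {}
  [6] u=0 | in {0,2} | out {0,1,2} | prev {0,1} | push {}
  [7] u=1 | in {0,1,2} | out {0,2} | ==
  [8] u=2 | in {0,1,2} | out {0,1,2} | ==

Converged values:
  [0] {0,1,2}
  [1] {0,2}
  [2] {0,1,2}
  [3] {0,1,2}
  [4] {0,2}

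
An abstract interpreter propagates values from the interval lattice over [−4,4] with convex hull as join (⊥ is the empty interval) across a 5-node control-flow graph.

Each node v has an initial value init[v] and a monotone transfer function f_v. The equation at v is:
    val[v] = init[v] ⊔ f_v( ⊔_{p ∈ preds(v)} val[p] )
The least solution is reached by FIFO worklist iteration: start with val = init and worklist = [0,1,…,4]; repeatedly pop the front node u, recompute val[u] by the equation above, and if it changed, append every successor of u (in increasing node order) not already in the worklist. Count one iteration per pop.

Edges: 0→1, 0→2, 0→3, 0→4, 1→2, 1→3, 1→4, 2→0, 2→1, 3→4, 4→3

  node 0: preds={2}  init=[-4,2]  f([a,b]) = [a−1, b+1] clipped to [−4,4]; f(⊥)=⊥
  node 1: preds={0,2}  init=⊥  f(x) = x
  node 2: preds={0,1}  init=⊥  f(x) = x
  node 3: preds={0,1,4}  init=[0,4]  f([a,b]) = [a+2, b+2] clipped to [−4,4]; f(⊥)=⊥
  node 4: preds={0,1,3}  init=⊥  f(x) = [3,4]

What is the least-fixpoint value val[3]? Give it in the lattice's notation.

[-2,4]

Trace (17 dequeues):
  [1] u=0 | in ⊥ | out [-4,2] | ==
  [2] u=1 | in [-4,2] | out [-4,2] | prev ⊥ | push {}
  [3] u=2 | in [-4,2] | out [-4,2] | prev ⊥ | push {0,1}
  [4] u=3 | in [-4,2] | out [-2,4] | prev [0,4] | push {}
  [5] u=4 | in [-4,4] | out [3,4] | prev ⊥ | push {3}
  [6] u=0 | in [-4,2] | out [-4,3] | prev [-4,2] | push {2,4}
  [7] u=1 | in [-4,3] | out [-4,3] | prev [-4,2] | push {}
  [8] u=3 | in [-4,4] | out [-2,4] | ==
  [9] u=2 | in [-4,3] | out [-4,3] | prev [-4,2] | push {0,1}
  [10] u=4 | in [-4,4] | out [3,4] | ==
  [11] u=0 | in [-4,3] | out [-4,4] | prev [-4,3] | push {2,3,4}
  [12] u=1 | in [-4,4] | out [-4,4] | prev [-4,3] | push {}
  [13] u=2 | in [-4,4] | out [-4,4] | prev [-4,3] | push {0,1}
  [14] u=3 | in [-4,4] | out [-2,4] | ==
  [15] u=4 | in [-4,4] | out [3,4] | ==
  [16] u=0 | in [-4,4] | out [-4,4] | ==
  [17] u=1 | in [-4,4] | out [-4,4] | ==

Converged values:
  [0] [-4,4]
  [1] [-4,4]
  [2] [-4,4]
  [3] [-2,4]
  [4] [3,4]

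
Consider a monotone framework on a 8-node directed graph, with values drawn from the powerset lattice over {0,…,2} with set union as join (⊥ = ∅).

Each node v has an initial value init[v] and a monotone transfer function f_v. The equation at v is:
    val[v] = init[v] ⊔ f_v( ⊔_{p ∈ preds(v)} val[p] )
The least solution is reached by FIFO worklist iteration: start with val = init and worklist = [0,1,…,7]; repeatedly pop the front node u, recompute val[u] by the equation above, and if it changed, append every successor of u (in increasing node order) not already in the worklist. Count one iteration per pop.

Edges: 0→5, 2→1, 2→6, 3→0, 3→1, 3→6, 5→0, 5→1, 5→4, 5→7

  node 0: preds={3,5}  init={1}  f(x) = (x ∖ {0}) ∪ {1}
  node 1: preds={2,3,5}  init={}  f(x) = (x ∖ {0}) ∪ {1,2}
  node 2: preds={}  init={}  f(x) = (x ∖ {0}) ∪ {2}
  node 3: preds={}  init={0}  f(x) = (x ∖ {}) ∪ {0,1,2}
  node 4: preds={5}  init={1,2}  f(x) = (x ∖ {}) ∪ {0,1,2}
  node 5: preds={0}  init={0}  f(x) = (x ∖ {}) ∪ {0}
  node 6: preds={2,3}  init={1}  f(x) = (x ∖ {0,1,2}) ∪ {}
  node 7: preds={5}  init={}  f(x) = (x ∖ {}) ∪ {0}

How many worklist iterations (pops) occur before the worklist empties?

Iteration log — 16 steps:
  step 1. node 0  ⊔preds={0}  new={1}  stable
  step 2. node 1  ⊔preds={0}  new={1,2}  old={}  +wl: 
  step 3. node 2  ⊔preds={}  new={2}  old={}  +wl: 1
  step 4. node 3  ⊔preds={}  new={0,1,2}  old={0}  +wl: 0
  step 5. node 4  ⊔preds={0}  new={0,1,2}  old={1,2}  +wl: 
  step 6. node 5  ⊔preds={1}  new={0,1}  old={0}  +wl: 4
  step 7. node 6  ⊔preds={0,1,2}  new={1}  stable
  step 8. node 7  ⊔preds={0,1}  new={0,1}  old={}  +wl: 
  step 9. node 1  ⊔preds={0,1,2}  new={1,2}  stable
  step 10. node 0  ⊔preds={0,1,2}  new={1,2}  old={1}  +wl: 5
  step 11. node 4  ⊔preds={0,1}  new={0,1,2}  stable
  step 12. node 5  ⊔preds={1,2}  new={0,1,2}  old={0,1}  +wl: 0,1,4,7
  step 13. node 0  ⊔preds={0,1,2}  new={1,2}  stable
  step 14. node 1  ⊔preds={0,1,2}  new={1,2}  stable
  step 15. node 4  ⊔preds={0,1,2}  new={0,1,2}  stable
  step 16. node 7  ⊔preds={0,1,2}  new={0,1,2}  old={0,1}  +wl: 

Least fixpoint reached:
  node 0: {1,2}
  node 1: {1,2}
  node 2: {2}
  node 3: {0,1,2}
  node 4: {0,1,2}
  node 5: {0,1,2}
  node 6: {1}
  node 7: {0,1,2}

16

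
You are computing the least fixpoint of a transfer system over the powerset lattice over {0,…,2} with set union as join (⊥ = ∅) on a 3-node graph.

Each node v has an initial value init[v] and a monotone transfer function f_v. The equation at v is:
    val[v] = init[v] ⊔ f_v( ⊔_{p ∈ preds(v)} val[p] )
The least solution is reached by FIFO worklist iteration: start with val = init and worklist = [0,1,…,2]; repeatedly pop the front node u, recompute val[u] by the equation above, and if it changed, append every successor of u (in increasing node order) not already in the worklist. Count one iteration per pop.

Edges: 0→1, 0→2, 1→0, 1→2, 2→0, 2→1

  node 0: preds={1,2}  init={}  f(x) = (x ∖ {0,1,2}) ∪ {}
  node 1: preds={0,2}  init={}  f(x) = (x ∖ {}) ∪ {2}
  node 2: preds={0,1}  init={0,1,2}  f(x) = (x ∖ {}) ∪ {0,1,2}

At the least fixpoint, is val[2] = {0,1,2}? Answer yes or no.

yes

Worklist (4 pops):
  #1 pop 0: in={0,1,2} → {} (no change)
  #2 pop 1: in={0,1,2} → {0,1,2} (was {}); enqueue [0]
  #3 pop 2: in={0,1,2} → {0,1,2} (no change)
  #4 pop 0: in={0,1,2} → {} (no change)

Fixpoint:
  val[0] = {}
  val[1] = {0,1,2}
  val[2] = {0,1,2}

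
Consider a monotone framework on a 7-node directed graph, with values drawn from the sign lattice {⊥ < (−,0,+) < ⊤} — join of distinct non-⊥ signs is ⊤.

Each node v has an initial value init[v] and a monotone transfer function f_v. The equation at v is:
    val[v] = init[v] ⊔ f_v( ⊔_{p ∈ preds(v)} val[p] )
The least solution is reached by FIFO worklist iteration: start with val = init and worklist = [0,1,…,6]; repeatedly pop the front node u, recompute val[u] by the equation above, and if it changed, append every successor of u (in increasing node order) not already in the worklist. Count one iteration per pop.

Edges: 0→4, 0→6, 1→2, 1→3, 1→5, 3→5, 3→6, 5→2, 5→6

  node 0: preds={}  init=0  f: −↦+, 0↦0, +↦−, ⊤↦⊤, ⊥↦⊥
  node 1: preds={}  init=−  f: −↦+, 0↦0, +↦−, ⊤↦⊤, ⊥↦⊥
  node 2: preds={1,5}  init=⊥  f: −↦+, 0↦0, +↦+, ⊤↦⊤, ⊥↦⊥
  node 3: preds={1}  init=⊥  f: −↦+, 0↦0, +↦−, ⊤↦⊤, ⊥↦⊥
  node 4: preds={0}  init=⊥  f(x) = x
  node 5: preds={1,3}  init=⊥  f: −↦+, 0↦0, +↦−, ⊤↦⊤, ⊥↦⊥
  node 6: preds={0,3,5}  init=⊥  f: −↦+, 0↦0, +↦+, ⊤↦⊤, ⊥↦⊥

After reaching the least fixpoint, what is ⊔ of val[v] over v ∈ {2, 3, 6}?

⊤

Trace (8 dequeues):
  [1] u=0 | in ⊥ | out 0 | ==
  [2] u=1 | in ⊥ | out − | ==
  [3] u=2 | in − | out + | prev ⊥ | push {}
  [4] u=3 | in − | out + | prev ⊥ | push {}
  [5] u=4 | in 0 | out 0 | prev ⊥ | push {}
  [6] u=5 | in ⊤ | out ⊤ | prev ⊥ | push {2}
  [7] u=6 | in ⊤ | out ⊤ | prev ⊥ | push {}
  [8] u=2 | in ⊤ | out ⊤ | prev + | push {}

Converged values:
  [0] 0
  [1] −
  [2] ⊤
  [3] +
  [4] 0
  [5] ⊤
  [6] ⊤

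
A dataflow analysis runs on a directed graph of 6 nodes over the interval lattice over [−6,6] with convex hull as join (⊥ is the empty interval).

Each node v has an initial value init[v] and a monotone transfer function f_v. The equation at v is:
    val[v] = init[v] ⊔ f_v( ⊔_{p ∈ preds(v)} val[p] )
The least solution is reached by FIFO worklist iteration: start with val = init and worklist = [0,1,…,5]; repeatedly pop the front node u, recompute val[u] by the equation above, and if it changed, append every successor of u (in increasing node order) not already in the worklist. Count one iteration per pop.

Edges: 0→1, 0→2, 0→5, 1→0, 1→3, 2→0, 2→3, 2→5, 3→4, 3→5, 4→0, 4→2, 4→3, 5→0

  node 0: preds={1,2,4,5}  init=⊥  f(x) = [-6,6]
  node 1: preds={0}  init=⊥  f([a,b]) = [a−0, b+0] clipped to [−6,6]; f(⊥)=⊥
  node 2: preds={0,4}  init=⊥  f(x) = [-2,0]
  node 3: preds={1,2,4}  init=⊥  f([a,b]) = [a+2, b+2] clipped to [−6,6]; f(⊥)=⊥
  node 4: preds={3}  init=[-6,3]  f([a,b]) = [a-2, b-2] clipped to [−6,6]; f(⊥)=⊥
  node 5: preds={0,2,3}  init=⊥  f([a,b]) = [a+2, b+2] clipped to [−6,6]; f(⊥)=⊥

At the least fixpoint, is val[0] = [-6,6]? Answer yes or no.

yes

Iteration log — 9 steps:
  step 1. node 0  ⊔preds=[-6,3]  new=[-6,6]  old=⊥  +wl: 
  step 2. node 1  ⊔preds=[-6,6]  new=[-6,6]  old=⊥  +wl: 0
  step 3. node 2  ⊔preds=[-6,6]  new=[-2,0]  old=⊥  +wl: 
  step 4. node 3  ⊔preds=[-6,6]  new=[-4,6]  old=⊥  +wl: 
  step 5. node 4  ⊔preds=[-4,6]  new=[-6,4]  old=[-6,3]  +wl: 2,3
  step 6. node 5  ⊔preds=[-6,6]  new=[-4,6]  old=⊥  +wl: 
  step 7. node 0  ⊔preds=[-6,6]  new=[-6,6]  stable
  step 8. node 2  ⊔preds=[-6,6]  new=[-2,0]  stable
  step 9. node 3  ⊔preds=[-6,6]  new=[-4,6]  stable

Least fixpoint reached:
  node 0: [-6,6]
  node 1: [-6,6]
  node 2: [-2,0]
  node 3: [-4,6]
  node 4: [-6,4]
  node 5: [-4,6]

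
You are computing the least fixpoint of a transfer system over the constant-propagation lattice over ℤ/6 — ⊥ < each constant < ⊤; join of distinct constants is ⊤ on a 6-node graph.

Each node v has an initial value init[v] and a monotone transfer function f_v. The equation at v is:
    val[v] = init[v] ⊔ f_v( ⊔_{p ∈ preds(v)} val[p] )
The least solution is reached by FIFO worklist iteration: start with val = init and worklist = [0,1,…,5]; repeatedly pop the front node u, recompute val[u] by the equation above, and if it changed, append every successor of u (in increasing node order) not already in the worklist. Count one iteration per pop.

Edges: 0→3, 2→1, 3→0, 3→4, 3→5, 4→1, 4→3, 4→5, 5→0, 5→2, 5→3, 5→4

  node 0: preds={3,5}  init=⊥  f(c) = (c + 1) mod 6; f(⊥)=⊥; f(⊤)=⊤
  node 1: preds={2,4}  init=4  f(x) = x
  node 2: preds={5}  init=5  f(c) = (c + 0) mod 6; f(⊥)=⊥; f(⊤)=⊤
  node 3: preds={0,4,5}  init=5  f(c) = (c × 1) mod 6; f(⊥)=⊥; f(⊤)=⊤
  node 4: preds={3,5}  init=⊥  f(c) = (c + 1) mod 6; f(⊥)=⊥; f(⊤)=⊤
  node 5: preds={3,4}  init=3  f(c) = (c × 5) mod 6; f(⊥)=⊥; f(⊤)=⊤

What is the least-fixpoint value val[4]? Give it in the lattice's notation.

⊤

Worklist (11 pops):
  #1 pop 0: in=⊤ → ⊤ (was ⊥); enqueue []
  #2 pop 1: in=5 → ⊤ (was 4); enqueue []
  #3 pop 2: in=3 → ⊤ (was 5); enqueue [1]
  #4 pop 3: in=⊤ → ⊤ (was 5); enqueue [0]
  #5 pop 4: in=⊤ → ⊤ (was ⊥); enqueue [3]
  #6 pop 5: in=⊤ → ⊤ (was 3); enqueue [2,4]
  #7 pop 1: in=⊤ → ⊤ (no change)
  #8 pop 0: in=⊤ → ⊤ (no change)
  #9 pop 3: in=⊤ → ⊤ (no change)
  #10 pop 2: in=⊤ → ⊤ (no change)
  #11 pop 4: in=⊤ → ⊤ (no change)

Fixpoint:
  val[0] = ⊤
  val[1] = ⊤
  val[2] = ⊤
  val[3] = ⊤
  val[4] = ⊤
  val[5] = ⊤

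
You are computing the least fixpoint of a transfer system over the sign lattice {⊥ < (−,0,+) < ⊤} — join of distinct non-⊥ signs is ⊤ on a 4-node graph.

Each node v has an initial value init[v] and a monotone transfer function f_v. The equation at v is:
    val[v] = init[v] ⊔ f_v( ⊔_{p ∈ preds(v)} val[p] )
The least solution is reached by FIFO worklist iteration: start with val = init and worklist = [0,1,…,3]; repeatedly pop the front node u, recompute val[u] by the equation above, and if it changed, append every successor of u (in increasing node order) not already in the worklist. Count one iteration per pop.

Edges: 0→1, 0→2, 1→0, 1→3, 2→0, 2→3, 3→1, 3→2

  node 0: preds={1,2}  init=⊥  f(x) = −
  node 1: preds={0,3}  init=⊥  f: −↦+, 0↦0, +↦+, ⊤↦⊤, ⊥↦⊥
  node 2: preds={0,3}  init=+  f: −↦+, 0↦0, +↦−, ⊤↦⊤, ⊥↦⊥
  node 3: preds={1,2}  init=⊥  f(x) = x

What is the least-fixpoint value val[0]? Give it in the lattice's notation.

Iteration log — 11 steps:
  step 1. node 0  ⊔preds=+  new=−  old=⊥  +wl: 
  step 2. node 1  ⊔preds=−  new=+  old=⊥  +wl: 0
  step 3. node 2  ⊔preds=−  new=+  stable
  step 4. node 3  ⊔preds=+  new=+  old=⊥  +wl: 1,2
  step 5. node 0  ⊔preds=+  new=−  stable
  step 6. node 1  ⊔preds=⊤  new=⊤  old=+  +wl: 0,3
  step 7. node 2  ⊔preds=⊤  new=⊤  old=+  +wl: 
  step 8. node 0  ⊔preds=⊤  new=−  stable
  step 9. node 3  ⊔preds=⊤  new=⊤  old=+  +wl: 1,2
  step 10. node 1  ⊔preds=⊤  new=⊤  stable
  step 11. node 2  ⊔preds=⊤  new=⊤  stable

Least fixpoint reached:
  node 0: −
  node 1: ⊤
  node 2: ⊤
  node 3: ⊤

−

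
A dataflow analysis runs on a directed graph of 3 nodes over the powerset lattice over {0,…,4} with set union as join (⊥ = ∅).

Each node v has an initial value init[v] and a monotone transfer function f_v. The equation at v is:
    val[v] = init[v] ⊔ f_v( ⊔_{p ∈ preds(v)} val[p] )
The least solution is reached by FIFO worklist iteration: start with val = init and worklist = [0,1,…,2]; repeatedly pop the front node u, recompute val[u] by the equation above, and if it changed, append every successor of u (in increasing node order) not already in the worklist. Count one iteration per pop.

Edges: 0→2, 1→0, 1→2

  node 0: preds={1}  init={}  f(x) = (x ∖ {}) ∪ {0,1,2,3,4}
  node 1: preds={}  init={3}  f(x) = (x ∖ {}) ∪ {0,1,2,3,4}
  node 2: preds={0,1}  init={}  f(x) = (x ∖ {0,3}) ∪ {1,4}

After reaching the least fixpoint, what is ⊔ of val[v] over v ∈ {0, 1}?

{0,1,2,3,4}

Worklist (4 pops):
  #1 pop 0: in={3} → {0,1,2,3,4} (was {}); enqueue []
  #2 pop 1: in={} → {0,1,2,3,4} (was {3}); enqueue [0]
  #3 pop 2: in={0,1,2,3,4} → {1,2,4} (was {}); enqueue []
  #4 pop 0: in={0,1,2,3,4} → {0,1,2,3,4} (no change)

Fixpoint:
  val[0] = {0,1,2,3,4}
  val[1] = {0,1,2,3,4}
  val[2] = {1,2,4}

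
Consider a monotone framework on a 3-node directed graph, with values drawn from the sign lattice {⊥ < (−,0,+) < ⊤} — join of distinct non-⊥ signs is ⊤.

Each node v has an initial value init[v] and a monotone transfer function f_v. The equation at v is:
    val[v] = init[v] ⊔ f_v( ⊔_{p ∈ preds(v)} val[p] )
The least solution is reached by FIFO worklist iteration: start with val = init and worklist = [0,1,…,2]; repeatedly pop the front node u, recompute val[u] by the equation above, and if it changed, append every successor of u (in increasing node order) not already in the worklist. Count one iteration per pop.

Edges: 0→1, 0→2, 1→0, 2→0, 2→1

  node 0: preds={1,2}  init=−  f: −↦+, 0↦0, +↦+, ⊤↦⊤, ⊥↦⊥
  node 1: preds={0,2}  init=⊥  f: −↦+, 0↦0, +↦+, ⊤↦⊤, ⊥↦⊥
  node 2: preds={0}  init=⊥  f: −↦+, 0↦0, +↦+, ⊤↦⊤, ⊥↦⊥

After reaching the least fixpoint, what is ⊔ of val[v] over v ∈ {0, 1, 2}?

Trace (8 dequeues):
  [1] u=0 | in ⊥ | out − | ==
  [2] u=1 | in − | out + | prev ⊥ | push {0}
  [3] u=2 | in − | out + | prev ⊥ | push {1}
  [4] u=0 | in + | out ⊤ | prev − | push {2}
  [5] u=1 | in ⊤ | out ⊤ | prev + | push {0}
  [6] u=2 | in ⊤ | out ⊤ | prev + | push {1}
  [7] u=0 | in ⊤ | out ⊤ | ==
  [8] u=1 | in ⊤ | out ⊤ | ==

Converged values:
  [0] ⊤
  [1] ⊤
  [2] ⊤

⊤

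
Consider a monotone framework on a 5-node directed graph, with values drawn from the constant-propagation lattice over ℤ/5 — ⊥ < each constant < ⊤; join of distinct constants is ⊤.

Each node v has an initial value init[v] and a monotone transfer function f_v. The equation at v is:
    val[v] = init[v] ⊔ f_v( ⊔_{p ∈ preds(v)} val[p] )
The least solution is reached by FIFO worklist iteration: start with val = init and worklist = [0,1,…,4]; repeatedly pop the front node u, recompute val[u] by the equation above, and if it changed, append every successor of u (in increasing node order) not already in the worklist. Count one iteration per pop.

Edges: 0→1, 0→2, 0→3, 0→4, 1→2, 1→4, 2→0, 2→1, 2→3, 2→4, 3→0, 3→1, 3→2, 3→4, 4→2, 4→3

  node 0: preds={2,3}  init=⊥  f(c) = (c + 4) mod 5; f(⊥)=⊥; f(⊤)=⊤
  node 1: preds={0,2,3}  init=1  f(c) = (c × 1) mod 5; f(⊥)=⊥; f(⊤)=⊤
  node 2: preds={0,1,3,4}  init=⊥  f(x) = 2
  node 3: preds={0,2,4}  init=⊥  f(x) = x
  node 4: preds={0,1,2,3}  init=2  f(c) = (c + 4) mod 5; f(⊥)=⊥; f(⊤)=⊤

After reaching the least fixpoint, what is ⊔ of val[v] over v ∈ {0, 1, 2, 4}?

⊤

Iteration log — 15 steps:
  step 1. node 0  ⊔preds=⊥  new=⊥  stable
  step 2. node 1  ⊔preds=⊥  new=1  stable
  step 3. node 2  ⊔preds=⊤  new=2  old=⊥  +wl: 0,1
  step 4. node 3  ⊔preds=2  new=2  old=⊥  +wl: 2
  step 5. node 4  ⊔preds=⊤  new=⊤  old=2  +wl: 3
  step 6. node 0  ⊔preds=2  new=1  old=⊥  +wl: 4
  step 7. node 1  ⊔preds=⊤  new=⊤  old=1  +wl: 
  step 8. node 2  ⊔preds=⊤  new=2  stable
  step 9. node 3  ⊔preds=⊤  new=⊤  old=2  +wl: 0,1,2
  step 10. node 4  ⊔preds=⊤  new=⊤  stable
  step 11. node 0  ⊔preds=⊤  new=⊤  old=1  +wl: 3,4
  step 12. node 1  ⊔preds=⊤  new=⊤  stable
  step 13. node 2  ⊔preds=⊤  new=2  stable
  step 14. node 3  ⊔preds=⊤  new=⊤  stable
  step 15. node 4  ⊔preds=⊤  new=⊤  stable

Least fixpoint reached:
  node 0: ⊤
  node 1: ⊤
  node 2: 2
  node 3: ⊤
  node 4: ⊤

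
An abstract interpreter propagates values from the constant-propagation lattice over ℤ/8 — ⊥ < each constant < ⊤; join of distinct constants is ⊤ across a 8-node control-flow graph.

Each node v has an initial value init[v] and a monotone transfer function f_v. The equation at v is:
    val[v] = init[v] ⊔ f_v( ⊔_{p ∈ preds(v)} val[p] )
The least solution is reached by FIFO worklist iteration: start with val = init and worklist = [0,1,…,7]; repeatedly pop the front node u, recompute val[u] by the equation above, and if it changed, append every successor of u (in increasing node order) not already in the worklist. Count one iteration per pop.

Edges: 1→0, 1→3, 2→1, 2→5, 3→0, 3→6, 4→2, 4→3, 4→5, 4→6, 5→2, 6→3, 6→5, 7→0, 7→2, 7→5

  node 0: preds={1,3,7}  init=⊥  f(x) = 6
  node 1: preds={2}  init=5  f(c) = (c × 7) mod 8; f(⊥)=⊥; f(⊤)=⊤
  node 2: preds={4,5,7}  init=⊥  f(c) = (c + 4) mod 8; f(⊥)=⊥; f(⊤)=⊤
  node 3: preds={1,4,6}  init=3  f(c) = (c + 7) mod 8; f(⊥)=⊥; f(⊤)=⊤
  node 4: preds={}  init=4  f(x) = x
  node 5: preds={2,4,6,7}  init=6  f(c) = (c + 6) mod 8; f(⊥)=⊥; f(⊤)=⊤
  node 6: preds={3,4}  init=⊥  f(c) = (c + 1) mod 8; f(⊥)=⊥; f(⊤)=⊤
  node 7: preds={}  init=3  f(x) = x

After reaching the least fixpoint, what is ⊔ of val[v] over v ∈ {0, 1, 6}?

⊤

Trace (13 dequeues):
  [1] u=0 | in ⊤ | out 6 | prev ⊥ | push {}
  [2] u=1 | in ⊥ | out 5 | ==
  [3] u=2 | in ⊤ | out ⊤ | prev ⊥ | push {1}
  [4] u=3 | in ⊤ | out ⊤ | prev 3 | push {0}
  [5] u=4 | in ⊥ | out 4 | ==
  [6] u=5 | in ⊤ | out ⊤ | prev 6 | push {2}
  [7] u=6 | in ⊤ | out ⊤ | prev ⊥ | push {3,5}
  [8] u=7 | in ⊥ | out 3 | ==
  [9] u=1 | in ⊤ | out ⊤ | prev 5 | push {}
  [10] u=0 | in ⊤ | out 6 | ==
  [11] u=2 | in ⊤ | out ⊤ | ==
  [12] u=3 | in ⊤ | out ⊤ | ==
  [13] u=5 | in ⊤ | out ⊤ | ==

Converged values:
  [0] 6
  [1] ⊤
  [2] ⊤
  [3] ⊤
  [4] 4
  [5] ⊤
  [6] ⊤
  [7] 3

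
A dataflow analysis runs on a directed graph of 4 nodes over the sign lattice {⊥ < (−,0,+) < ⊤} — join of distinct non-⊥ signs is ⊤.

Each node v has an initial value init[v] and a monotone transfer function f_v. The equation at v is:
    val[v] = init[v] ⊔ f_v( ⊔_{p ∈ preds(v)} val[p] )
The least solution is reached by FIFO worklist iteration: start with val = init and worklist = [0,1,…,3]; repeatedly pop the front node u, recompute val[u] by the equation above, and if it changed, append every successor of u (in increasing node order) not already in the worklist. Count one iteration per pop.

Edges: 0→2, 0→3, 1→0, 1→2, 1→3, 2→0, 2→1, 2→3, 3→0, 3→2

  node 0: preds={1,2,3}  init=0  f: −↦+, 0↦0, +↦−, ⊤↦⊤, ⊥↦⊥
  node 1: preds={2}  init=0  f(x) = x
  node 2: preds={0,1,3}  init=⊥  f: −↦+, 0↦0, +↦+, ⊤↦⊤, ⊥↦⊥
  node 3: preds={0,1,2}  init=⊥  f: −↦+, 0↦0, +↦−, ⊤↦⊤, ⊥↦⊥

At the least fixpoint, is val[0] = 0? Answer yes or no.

Worklist (7 pops):
  #1 pop 0: in=0 → 0 (no change)
  #2 pop 1: in=⊥ → 0 (no change)
  #3 pop 2: in=0 → 0 (was ⊥); enqueue [0,1]
  #4 pop 3: in=0 → 0 (was ⊥); enqueue [2]
  #5 pop 0: in=0 → 0 (no change)
  #6 pop 1: in=0 → 0 (no change)
  #7 pop 2: in=0 → 0 (no change)

Fixpoint:
  val[0] = 0
  val[1] = 0
  val[2] = 0
  val[3] = 0

yes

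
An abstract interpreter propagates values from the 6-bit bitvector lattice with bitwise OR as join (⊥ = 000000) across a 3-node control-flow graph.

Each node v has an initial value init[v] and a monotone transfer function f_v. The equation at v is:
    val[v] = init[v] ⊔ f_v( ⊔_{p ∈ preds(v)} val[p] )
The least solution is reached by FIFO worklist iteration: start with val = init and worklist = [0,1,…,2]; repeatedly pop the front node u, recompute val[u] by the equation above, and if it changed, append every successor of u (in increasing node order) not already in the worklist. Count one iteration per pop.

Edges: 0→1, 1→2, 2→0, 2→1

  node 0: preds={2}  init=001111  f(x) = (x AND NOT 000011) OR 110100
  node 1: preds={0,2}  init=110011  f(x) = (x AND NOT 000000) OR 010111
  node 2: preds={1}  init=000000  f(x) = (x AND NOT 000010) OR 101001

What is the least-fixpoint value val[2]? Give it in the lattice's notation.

Trace (5 dequeues):
  [1] u=0 | in 000000 | out 111111 | prev 001111 | push {}
  [2] u=1 | in 111111 | out 111111 | prev 110011 | push {}
  [3] u=2 | in 111111 | out 111101 | prev 000000 | push {0,1}
  [4] u=0 | in 111101 | out 111111 | ==
  [5] u=1 | in 111111 | out 111111 | ==

Converged values:
  [0] 111111
  [1] 111111
  [2] 111101

111101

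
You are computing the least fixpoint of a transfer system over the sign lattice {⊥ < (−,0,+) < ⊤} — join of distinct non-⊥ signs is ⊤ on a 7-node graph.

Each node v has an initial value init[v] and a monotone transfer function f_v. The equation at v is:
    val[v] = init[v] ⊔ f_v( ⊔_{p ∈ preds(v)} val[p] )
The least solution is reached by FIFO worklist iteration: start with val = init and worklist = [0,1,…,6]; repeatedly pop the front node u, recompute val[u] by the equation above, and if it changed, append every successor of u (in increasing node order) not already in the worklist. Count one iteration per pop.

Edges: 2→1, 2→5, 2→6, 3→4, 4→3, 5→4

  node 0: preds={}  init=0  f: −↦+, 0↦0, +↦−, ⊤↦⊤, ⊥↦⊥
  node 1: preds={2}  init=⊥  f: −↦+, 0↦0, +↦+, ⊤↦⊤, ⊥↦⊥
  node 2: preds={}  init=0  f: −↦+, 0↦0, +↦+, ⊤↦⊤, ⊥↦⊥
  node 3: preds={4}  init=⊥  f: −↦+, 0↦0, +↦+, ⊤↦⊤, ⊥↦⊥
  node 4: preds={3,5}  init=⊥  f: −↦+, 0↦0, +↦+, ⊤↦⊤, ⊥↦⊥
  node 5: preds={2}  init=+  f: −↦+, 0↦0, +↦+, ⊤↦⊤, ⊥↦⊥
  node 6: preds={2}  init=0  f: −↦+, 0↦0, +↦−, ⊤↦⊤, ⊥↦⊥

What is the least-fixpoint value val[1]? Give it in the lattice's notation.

0

Iteration log — 11 steps:
  step 1. node 0  ⊔preds=⊥  new=0  stable
  step 2. node 1  ⊔preds=0  new=0  old=⊥  +wl: 
  step 3. node 2  ⊔preds=⊥  new=0  stable
  step 4. node 3  ⊔preds=⊥  new=⊥  stable
  step 5. node 4  ⊔preds=+  new=+  old=⊥  +wl: 3
  step 6. node 5  ⊔preds=0  new=⊤  old=+  +wl: 4
  step 7. node 6  ⊔preds=0  new=0  stable
  step 8. node 3  ⊔preds=+  new=+  old=⊥  +wl: 
  step 9. node 4  ⊔preds=⊤  new=⊤  old=+  +wl: 3
  step 10. node 3  ⊔preds=⊤  new=⊤  old=+  +wl: 4
  step 11. node 4  ⊔preds=⊤  new=⊤  stable

Least fixpoint reached:
  node 0: 0
  node 1: 0
  node 2: 0
  node 3: ⊤
  node 4: ⊤
  node 5: ⊤
  node 6: 0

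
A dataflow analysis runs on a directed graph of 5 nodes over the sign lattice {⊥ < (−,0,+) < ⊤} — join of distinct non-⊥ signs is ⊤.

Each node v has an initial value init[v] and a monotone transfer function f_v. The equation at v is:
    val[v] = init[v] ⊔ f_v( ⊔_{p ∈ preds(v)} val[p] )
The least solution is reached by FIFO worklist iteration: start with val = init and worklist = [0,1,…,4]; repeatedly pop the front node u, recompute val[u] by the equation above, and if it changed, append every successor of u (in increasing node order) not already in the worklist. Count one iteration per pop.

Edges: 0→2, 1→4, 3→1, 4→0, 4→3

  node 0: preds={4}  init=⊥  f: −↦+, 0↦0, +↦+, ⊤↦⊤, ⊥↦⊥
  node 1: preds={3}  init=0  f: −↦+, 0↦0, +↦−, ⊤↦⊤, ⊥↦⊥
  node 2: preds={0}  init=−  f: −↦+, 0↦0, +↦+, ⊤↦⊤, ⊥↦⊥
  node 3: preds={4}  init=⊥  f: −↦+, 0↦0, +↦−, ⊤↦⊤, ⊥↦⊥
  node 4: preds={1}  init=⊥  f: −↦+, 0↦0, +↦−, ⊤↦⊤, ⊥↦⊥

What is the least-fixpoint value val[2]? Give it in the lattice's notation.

⊤

Trace (9 dequeues):
  [1] u=0 | in ⊥ | out ⊥ | ==
  [2] u=1 | in ⊥ | out 0 | ==
  [3] u=2 | in ⊥ | out − | ==
  [4] u=3 | in ⊥ | out ⊥ | ==
  [5] u=4 | in 0 | out 0 | prev ⊥ | push {0,3}
  [6] u=0 | in 0 | out 0 | prev ⊥ | push {2}
  [7] u=3 | in 0 | out 0 | prev ⊥ | push {1}
  [8] u=2 | in 0 | out ⊤ | prev − | push {}
  [9] u=1 | in 0 | out 0 | ==

Converged values:
  [0] 0
  [1] 0
  [2] ⊤
  [3] 0
  [4] 0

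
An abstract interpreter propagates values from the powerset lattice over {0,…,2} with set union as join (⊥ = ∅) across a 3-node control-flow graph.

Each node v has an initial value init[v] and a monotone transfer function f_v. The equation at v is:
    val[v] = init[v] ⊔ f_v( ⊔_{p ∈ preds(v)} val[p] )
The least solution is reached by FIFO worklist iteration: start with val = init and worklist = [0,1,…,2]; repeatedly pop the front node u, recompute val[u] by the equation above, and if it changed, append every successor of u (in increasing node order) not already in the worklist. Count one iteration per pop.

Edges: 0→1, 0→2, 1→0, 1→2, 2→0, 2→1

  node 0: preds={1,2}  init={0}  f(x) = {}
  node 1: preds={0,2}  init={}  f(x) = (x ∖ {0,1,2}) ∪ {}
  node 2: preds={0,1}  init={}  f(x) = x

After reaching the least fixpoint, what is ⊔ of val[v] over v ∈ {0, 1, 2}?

{0}

Iteration log — 5 steps:
  step 1. node 0  ⊔preds={}  new={0}  stable
  step 2. node 1  ⊔preds={0}  new={}  stable
  step 3. node 2  ⊔preds={0}  new={0}  old={}  +wl: 0,1
  step 4. node 0  ⊔preds={0}  new={0}  stable
  step 5. node 1  ⊔preds={0}  new={}  stable

Least fixpoint reached:
  node 0: {0}
  node 1: {}
  node 2: {0}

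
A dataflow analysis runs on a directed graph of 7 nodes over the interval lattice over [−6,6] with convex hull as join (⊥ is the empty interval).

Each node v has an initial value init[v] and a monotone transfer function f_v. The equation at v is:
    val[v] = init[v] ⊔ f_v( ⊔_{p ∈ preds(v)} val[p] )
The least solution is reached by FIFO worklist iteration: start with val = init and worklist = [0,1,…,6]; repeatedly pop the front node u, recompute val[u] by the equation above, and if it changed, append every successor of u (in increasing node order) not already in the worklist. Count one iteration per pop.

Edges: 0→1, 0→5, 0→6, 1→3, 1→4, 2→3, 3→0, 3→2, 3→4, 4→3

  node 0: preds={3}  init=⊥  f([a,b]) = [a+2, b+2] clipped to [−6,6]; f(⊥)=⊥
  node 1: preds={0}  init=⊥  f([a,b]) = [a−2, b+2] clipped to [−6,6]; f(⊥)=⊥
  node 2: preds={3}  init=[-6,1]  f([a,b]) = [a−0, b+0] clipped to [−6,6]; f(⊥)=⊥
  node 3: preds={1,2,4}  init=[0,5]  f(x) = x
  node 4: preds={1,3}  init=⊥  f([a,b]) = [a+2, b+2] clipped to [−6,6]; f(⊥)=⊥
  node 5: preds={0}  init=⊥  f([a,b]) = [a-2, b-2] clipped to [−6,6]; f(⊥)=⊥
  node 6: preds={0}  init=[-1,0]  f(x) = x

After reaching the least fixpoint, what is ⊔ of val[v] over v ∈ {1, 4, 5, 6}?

[-6,6]

Worklist (15 pops):
  #1 pop 0: in=[0,5] → [2,6] (was ⊥); enqueue []
  #2 pop 1: in=[2,6] → [0,6] (was ⊥); enqueue []
  #3 pop 2: in=[0,5] → [-6,5] (was [-6,1]); enqueue []
  #4 pop 3: in=[-6,6] → [-6,6] (was [0,5]); enqueue [0,2]
  #5 pop 4: in=[-6,6] → [-4,6] (was ⊥); enqueue [3]
  #6 pop 5: in=[2,6] → [0,4] (was ⊥); enqueue []
  #7 pop 6: in=[2,6] → [-1,6] (was [-1,0]); enqueue []
  #8 pop 0: in=[-6,6] → [-4,6] (was [2,6]); enqueue [1,5,6]
  #9 pop 2: in=[-6,6] → [-6,6] (was [-6,5]); enqueue []
  #10 pop 3: in=[-6,6] → [-6,6] (no change)
  #11 pop 1: in=[-4,6] → [-6,6] (was [0,6]); enqueue [3,4]
  #12 pop 5: in=[-4,6] → [-6,4] (was [0,4]); enqueue []
  #13 pop 6: in=[-4,6] → [-4,6] (was [-1,6]); enqueue []
  #14 pop 3: in=[-6,6] → [-6,6] (no change)
  #15 pop 4: in=[-6,6] → [-4,6] (no change)

Fixpoint:
  val[0] = [-4,6]
  val[1] = [-6,6]
  val[2] = [-6,6]
  val[3] = [-6,6]
  val[4] = [-4,6]
  val[5] = [-6,4]
  val[6] = [-4,6]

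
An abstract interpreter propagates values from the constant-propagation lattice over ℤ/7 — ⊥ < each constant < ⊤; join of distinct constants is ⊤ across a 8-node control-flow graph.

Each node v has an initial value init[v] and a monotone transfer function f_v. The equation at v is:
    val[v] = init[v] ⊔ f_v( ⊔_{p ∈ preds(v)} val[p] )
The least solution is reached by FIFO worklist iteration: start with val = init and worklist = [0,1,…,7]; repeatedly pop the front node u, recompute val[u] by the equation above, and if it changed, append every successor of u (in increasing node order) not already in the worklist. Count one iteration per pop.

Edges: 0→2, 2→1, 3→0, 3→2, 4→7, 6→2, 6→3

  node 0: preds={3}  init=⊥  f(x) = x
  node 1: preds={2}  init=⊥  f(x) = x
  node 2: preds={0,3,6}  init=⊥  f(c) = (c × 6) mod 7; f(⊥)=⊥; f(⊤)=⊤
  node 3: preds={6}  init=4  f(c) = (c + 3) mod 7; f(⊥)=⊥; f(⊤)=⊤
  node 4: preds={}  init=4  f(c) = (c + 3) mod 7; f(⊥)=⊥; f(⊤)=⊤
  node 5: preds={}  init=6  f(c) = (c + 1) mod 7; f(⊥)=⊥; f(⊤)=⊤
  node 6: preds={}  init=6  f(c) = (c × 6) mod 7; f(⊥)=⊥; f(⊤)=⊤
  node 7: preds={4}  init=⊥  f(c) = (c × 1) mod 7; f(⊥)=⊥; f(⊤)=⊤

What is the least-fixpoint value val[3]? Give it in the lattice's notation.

Trace (11 dequeues):
  [1] u=0 | in 4 | out 4 | prev ⊥ | push {}
  [2] u=1 | in ⊥ | out ⊥ | ==
  [3] u=2 | in ⊤ | out ⊤ | prev ⊥ | push {1}
  [4] u=3 | in 6 | out ⊤ | prev 4 | push {0,2}
  [5] u=4 | in ⊥ | out 4 | ==
  [6] u=5 | in ⊥ | out 6 | ==
  [7] u=6 | in ⊥ | out 6 | ==
  [8] u=7 | in 4 | out 4 | prev ⊥ | push {}
  [9] u=1 | in ⊤ | out ⊤ | prev ⊥ | push {}
  [10] u=0 | in ⊤ | out ⊤ | prev 4 | push {}
  [11] u=2 | in ⊤ | out ⊤ | ==

Converged values:
  [0] ⊤
  [1] ⊤
  [2] ⊤
  [3] ⊤
  [4] 4
  [5] 6
  [6] 6
  [7] 4

⊤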